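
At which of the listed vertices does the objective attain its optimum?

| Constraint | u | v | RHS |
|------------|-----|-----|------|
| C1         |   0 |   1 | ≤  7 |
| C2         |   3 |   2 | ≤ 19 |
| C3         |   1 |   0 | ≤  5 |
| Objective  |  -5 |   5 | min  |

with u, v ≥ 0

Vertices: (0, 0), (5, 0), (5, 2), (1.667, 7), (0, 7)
Evaluating z = -5u + 5v at each vertex:
  (0, 0): z = 0
  (5, 0): z = -25
  (5, 2): z = -15
  (1.667, 7): z = 26.67
  (0, 7): z = 35

The smallest value is z = -25, attained at (5, 0).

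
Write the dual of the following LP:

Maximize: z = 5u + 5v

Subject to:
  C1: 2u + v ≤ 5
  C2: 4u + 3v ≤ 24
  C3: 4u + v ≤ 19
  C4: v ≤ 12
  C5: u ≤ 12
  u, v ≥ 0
Minimize: z = 5y1 + 24y2 + 19y3 + 12y4 + 12y5

Subject to:
  C1: -2y1 - 4y2 - 4y3 - y5 ≤ -5
  C2: -y1 - 3y2 - y3 - y4 ≤ -5
  y1, y2, y3, y4, y5 ≥ 0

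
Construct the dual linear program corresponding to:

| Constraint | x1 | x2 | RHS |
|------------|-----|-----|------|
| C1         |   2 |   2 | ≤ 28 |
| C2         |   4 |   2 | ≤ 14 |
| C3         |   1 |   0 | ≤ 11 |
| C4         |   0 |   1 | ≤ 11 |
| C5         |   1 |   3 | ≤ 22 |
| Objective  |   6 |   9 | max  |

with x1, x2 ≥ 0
Minimize: z = 28y1 + 14y2 + 11y3 + 11y4 + 22y5

Subject to:
  C1: -2y1 - 4y2 - y3 - y5 ≤ -6
  C2: -2y1 - 2y2 - y4 - 3y5 ≤ -9
  y1, y2, y3, y4, y5 ≥ 0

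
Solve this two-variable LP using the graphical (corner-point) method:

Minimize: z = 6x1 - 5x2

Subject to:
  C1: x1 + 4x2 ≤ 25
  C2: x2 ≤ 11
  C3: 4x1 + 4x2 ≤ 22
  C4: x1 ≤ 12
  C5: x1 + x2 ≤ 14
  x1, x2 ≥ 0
Each vertex is the intersection of two constraint boundaries that also satisfies all remaining constraints:
  x1 = 0 and x2 = 0 → (0, 0)
  4x1 + 4x2 = 22 and x2 = 0 → (5.5, 0)
  4x1 + 4x2 = 22 and x1 = 0 → (0, 5.5)

Evaluating z = 6x1 - 5x2 at each vertex:
  (0, 0): z = 0
  (5.5, 0): z = 33
  (0, 5.5): z = -27.5

The minimum is at (0, 5.5) with z = -27.5.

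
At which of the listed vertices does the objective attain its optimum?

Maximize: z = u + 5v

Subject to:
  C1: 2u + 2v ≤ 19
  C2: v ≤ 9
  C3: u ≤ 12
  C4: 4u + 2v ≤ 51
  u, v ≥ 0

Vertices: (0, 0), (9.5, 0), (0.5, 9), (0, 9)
Evaluating z = u + 5v at each vertex:
  (0, 0): z = 0
  (9.5, 0): z = 9.5
  (0.5, 9): z = 45.5
  (0, 9): z = 45

The largest value is z = 45.5, attained at (0.5, 9).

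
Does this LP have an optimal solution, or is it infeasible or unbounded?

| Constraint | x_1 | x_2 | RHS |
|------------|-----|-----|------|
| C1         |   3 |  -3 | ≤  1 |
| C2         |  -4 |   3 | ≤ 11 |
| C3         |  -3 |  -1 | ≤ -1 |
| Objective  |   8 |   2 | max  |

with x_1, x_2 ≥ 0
Feasible point: (0, 1) satisfies every constraint, so the LP is feasible.
Direction d = (1, 1): for each constraint row a, a·d ≤ 0 —
  (3)(1) + (-3)(1) = 0 ≤ 0
  (-4)(1) + (3)(1) = -1 ≤ 0
  (-3)(1) + (-1)(1) = -4 ≤ 0
and d ≥ 0, so (0, 1) + t·d stays feasible for every t ≥ 0. Along this ray z = 8x_1 + 2x_2 changes by 10 per unit t, so z → +∞.

Unbounded — the objective can increase without bound over the feasible region.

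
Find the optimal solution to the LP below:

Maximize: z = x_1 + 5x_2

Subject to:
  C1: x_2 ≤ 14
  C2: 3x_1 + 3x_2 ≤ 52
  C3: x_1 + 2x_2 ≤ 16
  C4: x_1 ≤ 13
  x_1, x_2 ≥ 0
Each vertex is the intersection of two constraint boundaries that also satisfies all remaining constraints:
  x_1 = 0 and x_2 = 0 → (0, 0)
  x_1 = 13 and x_2 = 0 → (13, 0)
  x_1 + 2x_2 = 16 and x_1 = 13 → (13, 1.5)
  x_1 + 2x_2 = 16 and x_1 = 0 → (0, 8)

Evaluating z = x_1 + 5x_2 at each vertex:
  (0, 0): z = 0
  (13, 0): z = 13
  (13, 1.5): z = 20.5
  (0, 8): z = 40

The maximum is at (0, 8) with z = 40.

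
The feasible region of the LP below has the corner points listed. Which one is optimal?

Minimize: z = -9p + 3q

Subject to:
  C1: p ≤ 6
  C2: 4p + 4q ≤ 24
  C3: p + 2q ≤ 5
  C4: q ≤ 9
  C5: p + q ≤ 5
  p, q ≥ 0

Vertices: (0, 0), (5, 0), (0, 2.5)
(5, 0) with z = -45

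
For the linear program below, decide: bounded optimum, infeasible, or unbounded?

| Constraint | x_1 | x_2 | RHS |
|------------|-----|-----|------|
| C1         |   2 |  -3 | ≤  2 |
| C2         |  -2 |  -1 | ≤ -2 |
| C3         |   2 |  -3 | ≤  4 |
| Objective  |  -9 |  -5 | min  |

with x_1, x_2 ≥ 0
Feasible point: (1, 0) satisfies every constraint, so the LP is feasible.
Direction d = (0, 1): for each constraint row a, a·d ≤ 0 —
  (2)(0) + (-3)(1) = -3 ≤ 0
  (-2)(0) + (-1)(1) = -1 ≤ 0
  (2)(0) + (-3)(1) = -3 ≤ 0
and d ≥ 0, so (1, 0) + t·d stays feasible for every t ≥ 0. Along this ray z = -9x_1 - 5x_2 changes by -5 per unit t, so z → −∞.

Unbounded: there is a feasible ray along which z → −∞.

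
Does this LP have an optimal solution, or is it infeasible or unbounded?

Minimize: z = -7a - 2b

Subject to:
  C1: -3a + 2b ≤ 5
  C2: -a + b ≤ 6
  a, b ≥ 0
Feasible point: (0, 0) satisfies every constraint, so the LP is feasible.
Direction d = (1, 0): for each constraint row a, a·d ≤ 0 —
  (-3)(1) + (2)(0) = -3 ≤ 0
  (-1)(1) + (1)(0) = -1 ≤ 0
and d ≥ 0, so (0, 0) + t·d stays feasible for every t ≥ 0. Along this ray z = -7a - 2b changes by -7 per unit t, so z → −∞.

Unbounded: there is a feasible ray along which z → −∞.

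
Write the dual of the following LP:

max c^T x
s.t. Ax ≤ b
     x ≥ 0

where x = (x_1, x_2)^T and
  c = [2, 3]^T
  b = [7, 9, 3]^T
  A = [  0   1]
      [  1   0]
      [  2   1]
Minimize: z = 7y1 + 9y2 + 3y3

Subject to:
  C1: -y2 - 2y3 ≤ -2
  C2: -y1 - y3 ≤ -3
  y1, y2, y3 ≥ 0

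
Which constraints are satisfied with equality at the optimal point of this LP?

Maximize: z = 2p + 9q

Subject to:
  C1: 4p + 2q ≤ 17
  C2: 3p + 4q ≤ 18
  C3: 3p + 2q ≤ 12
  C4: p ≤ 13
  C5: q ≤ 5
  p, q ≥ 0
Optimal: p = 0, q = 4.5
Slack at optimum:
  C1: slack = 8
  C2: slack = 0 (binding)
  C3: slack = 3
  C4: slack = 13
  C5: slack = 0.5
  p ≥ 0: p = 0 (binding)
  q ≥ 0: q = 4.5
Binding constraints: C2, p ≥ 0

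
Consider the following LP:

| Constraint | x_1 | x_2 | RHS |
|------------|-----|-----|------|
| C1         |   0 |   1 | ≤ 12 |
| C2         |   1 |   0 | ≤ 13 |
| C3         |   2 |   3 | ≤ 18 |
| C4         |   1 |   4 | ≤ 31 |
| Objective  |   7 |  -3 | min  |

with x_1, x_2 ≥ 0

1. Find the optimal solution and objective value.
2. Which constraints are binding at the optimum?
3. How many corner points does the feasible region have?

1. x_1 = 0, x_2 = 6, z = -18
2. C3, x_1 ≥ 0
3. 3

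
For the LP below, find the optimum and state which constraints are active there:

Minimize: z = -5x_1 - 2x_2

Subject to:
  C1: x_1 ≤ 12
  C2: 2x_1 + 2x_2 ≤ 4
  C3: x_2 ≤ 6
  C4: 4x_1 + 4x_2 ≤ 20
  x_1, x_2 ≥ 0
Optimal: x_1 = 2, x_2 = 0
Binding: C2, x_2 ≥ 0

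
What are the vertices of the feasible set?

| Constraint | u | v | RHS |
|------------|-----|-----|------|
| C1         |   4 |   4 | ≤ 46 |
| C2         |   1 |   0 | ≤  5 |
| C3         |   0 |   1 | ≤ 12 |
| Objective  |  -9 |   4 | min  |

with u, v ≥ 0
Each vertex is the intersection of two constraint boundaries that also satisfies all remaining constraints:
  u = 0 and v = 0 → (0, 0)
  u = 5 and v = 0 → (5, 0)
  4u + 4v = 46 and u = 5 → (5, 6.5)
  4u + 4v = 46 and u = 0 → (0, 11.5)

Vertices: (0, 0), (5, 0), (5, 6.5), (0, 11.5)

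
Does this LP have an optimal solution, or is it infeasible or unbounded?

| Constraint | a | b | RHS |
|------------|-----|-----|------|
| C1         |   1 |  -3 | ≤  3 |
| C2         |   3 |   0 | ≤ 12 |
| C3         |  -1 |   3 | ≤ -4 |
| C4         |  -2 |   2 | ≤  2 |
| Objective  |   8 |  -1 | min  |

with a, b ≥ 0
C1 requires a - 3b ≤ 3, while C3 (-a + 3b ≤ -4) is equivalent to a - 3b ≥ 4. Together they would need 4 ≤ a - 3b ≤ 3, which is impossible since 4 > 3. No point satisfies all constraints.

The feasible region is empty; the LP is infeasible.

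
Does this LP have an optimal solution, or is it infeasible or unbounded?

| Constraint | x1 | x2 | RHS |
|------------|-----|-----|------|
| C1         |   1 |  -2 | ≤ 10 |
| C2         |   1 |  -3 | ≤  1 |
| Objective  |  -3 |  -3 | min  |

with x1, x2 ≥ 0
Feasible point: (0, 0) satisfies every constraint, so the LP is feasible.
Direction d = (0, 1): for each constraint row a, a·d ≤ 0 —
  (1)(0) + (-2)(1) = -2 ≤ 0
  (1)(0) + (-3)(1) = -3 ≤ 0
and d ≥ 0, so (0, 0) + t·d stays feasible for every t ≥ 0. Along this ray z = -3x1 - 3x2 changes by -3 per unit t, so z → −∞.

Unbounded — the objective can decrease without bound over the feasible region.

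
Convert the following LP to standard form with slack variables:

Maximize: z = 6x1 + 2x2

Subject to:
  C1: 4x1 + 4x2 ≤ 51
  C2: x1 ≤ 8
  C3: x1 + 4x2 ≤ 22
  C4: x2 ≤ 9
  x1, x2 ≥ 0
max z = 6x1 + 2x2

s.t.
  4x1 + 4x2 + s1 = 51
  x1 + s2 = 8
  x1 + 4x2 + s3 = 22
  x2 + s4 = 9
  x1, x2, s1, s2, s3, s4 ≥ 0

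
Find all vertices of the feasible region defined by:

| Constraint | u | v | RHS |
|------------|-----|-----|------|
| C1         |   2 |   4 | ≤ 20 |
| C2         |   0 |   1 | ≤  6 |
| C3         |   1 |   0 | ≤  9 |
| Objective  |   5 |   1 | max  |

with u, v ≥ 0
Each vertex is the intersection of two constraint boundaries that also satisfies all remaining constraints:
  u = 0 and v = 0 → (0, 0)
  u = 9 and v = 0 → (9, 0)
  2u + 4v = 20 and u = 9 → (9, 0.5)
  2u + 4v = 20 and u = 0 → (0, 5)

Vertices: (0, 0), (9, 0), (9, 0.5), (0, 5)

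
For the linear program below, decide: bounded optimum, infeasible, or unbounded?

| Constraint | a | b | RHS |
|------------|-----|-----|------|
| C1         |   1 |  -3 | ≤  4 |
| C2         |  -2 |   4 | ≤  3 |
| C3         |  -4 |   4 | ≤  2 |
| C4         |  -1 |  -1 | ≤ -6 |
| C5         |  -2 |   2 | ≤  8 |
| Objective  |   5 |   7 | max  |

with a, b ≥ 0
Feasible point: (4, 2) satisfies every constraint, so the LP is feasible.
Direction d = (3, 1): for each constraint row a, a·d ≤ 0 —
  (1)(3) + (-3)(1) = 0 ≤ 0
  (-2)(3) + (4)(1) = -2 ≤ 0
  (-4)(3) + (4)(1) = -8 ≤ 0
  (-1)(3) + (-1)(1) = -4 ≤ 0
  (-2)(3) + (2)(1) = -4 ≤ 0
and d ≥ 0, so (4, 2) + t·d stays feasible for every t ≥ 0. Along this ray z = 5a + 7b changes by 22 per unit t, so z → +∞.

Unbounded — the objective can increase without bound over the feasible region.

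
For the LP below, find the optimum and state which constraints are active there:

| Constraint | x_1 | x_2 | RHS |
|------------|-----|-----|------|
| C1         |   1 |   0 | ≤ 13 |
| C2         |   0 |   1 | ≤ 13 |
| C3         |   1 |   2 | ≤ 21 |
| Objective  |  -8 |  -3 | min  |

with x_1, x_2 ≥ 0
Optimal: x_1 = 13, x_2 = 4
Binding: C1, C3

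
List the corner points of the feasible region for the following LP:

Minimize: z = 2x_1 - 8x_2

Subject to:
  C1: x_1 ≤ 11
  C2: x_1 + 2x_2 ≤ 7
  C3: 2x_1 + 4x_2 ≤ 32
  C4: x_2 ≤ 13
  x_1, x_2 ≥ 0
Each vertex is the intersection of two constraint boundaries that also satisfies all remaining constraints:
  x_1 = 0 and x_2 = 0 → (0, 0)
  x_1 + 2x_2 = 7 and x_2 = 0 → (7, 0)
  x_1 + 2x_2 = 7 and x_1 = 0 → (0, 3.5)

Vertices: (0, 0), (7, 0), (0, 3.5)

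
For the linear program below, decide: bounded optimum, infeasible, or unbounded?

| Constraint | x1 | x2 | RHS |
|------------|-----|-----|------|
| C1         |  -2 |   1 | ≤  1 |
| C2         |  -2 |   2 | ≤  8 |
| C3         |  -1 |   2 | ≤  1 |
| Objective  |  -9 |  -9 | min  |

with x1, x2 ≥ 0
Feasible point: (0, 0) satisfies every constraint, so the LP is feasible.
Direction d = (1, 0): for each constraint row a, a·d ≤ 0 —
  (-2)(1) + (1)(0) = -2 ≤ 0
  (-2)(1) + (2)(0) = -2 ≤ 0
  (-1)(1) + (2)(0) = -1 ≤ 0
and d ≥ 0, so (0, 0) + t·d stays feasible for every t ≥ 0. Along this ray z = -9x1 - 9x2 changes by -9 per unit t, so z → −∞.

Unbounded: there is a feasible ray along which z → −∞.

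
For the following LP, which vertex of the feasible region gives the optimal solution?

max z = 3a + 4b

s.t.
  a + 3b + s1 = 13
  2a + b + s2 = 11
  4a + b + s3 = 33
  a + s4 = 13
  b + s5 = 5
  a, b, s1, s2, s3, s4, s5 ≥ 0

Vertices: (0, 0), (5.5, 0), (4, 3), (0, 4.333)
Evaluating z = 3a + 4b at each vertex:
  (0, 0): z = 0
  (5.5, 0): z = 16.5
  (4, 3): z = 24
  (0, 4.333): z = 17.33

The largest value is z = 24, attained at (4, 3).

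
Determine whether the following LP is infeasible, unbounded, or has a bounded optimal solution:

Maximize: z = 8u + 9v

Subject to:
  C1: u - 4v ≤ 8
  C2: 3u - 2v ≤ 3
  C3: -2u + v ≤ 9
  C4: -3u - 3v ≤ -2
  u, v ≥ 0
Feasible point: (0, 1) satisfies every constraint, so the LP is feasible.
Direction d = (2, 3): for each constraint row a, a·d ≤ 0 —
  (1)(2) + (-4)(3) = -10 ≤ 0
  (3)(2) + (-2)(3) = 0 ≤ 0
  (-2)(2) + (1)(3) = -1 ≤ 0
  (-3)(2) + (-3)(3) = -15 ≤ 0
and d ≥ 0, so (0, 1) + t·d stays feasible for every t ≥ 0. Along this ray z = 8u + 9v changes by 43 per unit t, so z → +∞.

Unbounded — the objective can increase without bound over the feasible region.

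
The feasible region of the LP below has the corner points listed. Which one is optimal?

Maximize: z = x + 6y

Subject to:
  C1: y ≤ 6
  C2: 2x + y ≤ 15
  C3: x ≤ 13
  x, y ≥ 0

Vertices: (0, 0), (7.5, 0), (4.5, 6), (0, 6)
(4.5, 6) with z = 40.5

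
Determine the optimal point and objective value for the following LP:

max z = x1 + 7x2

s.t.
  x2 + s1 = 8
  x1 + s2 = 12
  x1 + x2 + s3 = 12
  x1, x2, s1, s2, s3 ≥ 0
Each vertex is the intersection of two constraint boundaries that also satisfies all remaining constraints:
  x1 = 0 and x2 = 0 → (0, 0)
  x1 = 12 and x1 + x2 = 12 → (12, 0)
  x2 = 8 and x1 + x2 = 12 → (4, 8)
  x2 = 8 and x1 = 0 → (0, 8)

Evaluating z = x1 + 7x2 at each vertex:
  (0, 0): z = 0
  (12, 0): z = 12
  (4, 8): z = 60
  (0, 8): z = 56

The maximum is at (4, 8) with z = 60.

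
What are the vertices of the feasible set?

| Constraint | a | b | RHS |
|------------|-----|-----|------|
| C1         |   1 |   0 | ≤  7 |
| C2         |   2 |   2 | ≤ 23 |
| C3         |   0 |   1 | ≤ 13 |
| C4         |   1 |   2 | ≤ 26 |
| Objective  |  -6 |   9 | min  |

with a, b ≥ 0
Each vertex is the intersection of two constraint boundaries that also satisfies all remaining constraints:
  a = 0 and b = 0 → (0, 0)
  a = 7 and b = 0 → (7, 0)
  a = 7 and 2a + 2b = 23 → (7, 4.5)
  2a + 2b = 23 and a = 0 → (0, 11.5)

Vertices: (0, 0), (7, 0), (7, 4.5), (0, 11.5)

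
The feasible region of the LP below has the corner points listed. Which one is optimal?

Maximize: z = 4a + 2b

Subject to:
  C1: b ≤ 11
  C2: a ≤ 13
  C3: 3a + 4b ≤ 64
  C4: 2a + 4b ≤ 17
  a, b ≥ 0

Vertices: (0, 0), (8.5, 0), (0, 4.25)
Evaluating z = 4a + 2b at each vertex:
  (0, 0): z = 0
  (8.5, 0): z = 34
  (0, 4.25): z = 8.5

The largest value is z = 34, attained at (8.5, 0).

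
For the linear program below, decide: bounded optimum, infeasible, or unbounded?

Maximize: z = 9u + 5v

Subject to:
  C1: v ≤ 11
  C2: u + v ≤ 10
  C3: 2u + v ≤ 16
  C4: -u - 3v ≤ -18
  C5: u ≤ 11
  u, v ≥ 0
The point (6, 4) satisfies every constraint, so the LP is feasible; the constraints give u ≤ 11 and v ≤ 11, which with u, v ≥ 0 keep the feasible region inside a bounded box. A feasible, bounded LP attains a finite optimum at a vertex.

Feasible with finite optimum z* = 74 at (6, 4).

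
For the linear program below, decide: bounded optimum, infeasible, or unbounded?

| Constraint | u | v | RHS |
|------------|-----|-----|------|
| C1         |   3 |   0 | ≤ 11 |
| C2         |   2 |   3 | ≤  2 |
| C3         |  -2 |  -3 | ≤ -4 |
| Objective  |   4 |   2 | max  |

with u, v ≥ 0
C2 requires 2u + 3v ≤ 2, while C3 (-2u - 3v ≤ -4) is equivalent to 2u + 3v ≥ 4. Together they would need 4 ≤ 2u + 3v ≤ 2, which is impossible since 4 > 2. No point satisfies all constraints.

The feasible region is empty; the LP is infeasible.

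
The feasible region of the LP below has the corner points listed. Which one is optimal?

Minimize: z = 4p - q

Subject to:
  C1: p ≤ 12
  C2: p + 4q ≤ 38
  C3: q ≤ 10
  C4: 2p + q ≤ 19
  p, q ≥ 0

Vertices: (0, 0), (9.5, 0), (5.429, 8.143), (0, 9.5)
(0, 9.5) with z = -9.5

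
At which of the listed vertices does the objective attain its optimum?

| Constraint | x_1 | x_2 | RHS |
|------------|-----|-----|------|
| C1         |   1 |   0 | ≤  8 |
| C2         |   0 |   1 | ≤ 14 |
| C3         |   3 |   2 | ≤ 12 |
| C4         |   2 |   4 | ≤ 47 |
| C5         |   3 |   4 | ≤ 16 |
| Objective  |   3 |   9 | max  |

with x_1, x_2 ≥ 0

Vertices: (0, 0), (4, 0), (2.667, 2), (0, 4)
(0, 4) with z = 36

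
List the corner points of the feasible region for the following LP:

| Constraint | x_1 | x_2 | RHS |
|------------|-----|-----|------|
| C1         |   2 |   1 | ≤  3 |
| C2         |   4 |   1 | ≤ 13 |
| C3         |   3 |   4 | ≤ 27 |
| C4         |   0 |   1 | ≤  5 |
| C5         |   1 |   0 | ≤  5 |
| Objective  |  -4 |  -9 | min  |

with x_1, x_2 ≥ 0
Each vertex is the intersection of two constraint boundaries that also satisfies all remaining constraints:
  x_1 = 0 and x_2 = 0 → (0, 0)
  2x_1 + x_2 = 3 and x_2 = 0 → (1.5, 0)
  2x_1 + x_2 = 3 and x_1 = 0 → (0, 3)

Vertices: (0, 0), (1.5, 0), (0, 3)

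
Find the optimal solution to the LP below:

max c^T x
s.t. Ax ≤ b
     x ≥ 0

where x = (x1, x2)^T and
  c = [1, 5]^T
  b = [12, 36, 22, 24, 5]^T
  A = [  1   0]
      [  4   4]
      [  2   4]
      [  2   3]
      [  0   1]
x1 = 1, x2 = 5, z = 26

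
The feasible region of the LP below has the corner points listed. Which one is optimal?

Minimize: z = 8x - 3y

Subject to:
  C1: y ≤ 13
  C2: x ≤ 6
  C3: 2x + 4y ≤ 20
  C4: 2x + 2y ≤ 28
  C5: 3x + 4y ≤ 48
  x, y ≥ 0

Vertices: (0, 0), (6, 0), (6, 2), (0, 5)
Evaluating z = 8x - 3y at each vertex:
  (0, 0): z = 0
  (6, 0): z = 48
  (6, 2): z = 42
  (0, 5): z = -15

The smallest value is z = -15, attained at (0, 5).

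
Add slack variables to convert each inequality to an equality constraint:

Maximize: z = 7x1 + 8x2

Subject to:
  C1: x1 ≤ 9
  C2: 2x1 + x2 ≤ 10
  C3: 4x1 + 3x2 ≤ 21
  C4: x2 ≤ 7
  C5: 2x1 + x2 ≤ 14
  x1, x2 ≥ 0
max z = 7x1 + 8x2

s.t.
  x1 + s1 = 9
  2x1 + x2 + s2 = 10
  4x1 + 3x2 + s3 = 21
  x2 + s4 = 7
  2x1 + x2 + s5 = 14
  x1, x2, s1, s2, s3, s4, s5 ≥ 0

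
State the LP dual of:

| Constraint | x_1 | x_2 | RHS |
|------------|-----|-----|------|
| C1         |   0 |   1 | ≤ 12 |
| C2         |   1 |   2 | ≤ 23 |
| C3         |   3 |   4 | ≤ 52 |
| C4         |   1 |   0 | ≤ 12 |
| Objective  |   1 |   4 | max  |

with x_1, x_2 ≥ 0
Minimize: z = 12y1 + 23y2 + 52y3 + 12y4

Subject to:
  C1: -y2 - 3y3 - y4 ≤ -1
  C2: -y1 - 2y2 - 4y3 ≤ -4
  y1, y2, y3, y4 ≥ 0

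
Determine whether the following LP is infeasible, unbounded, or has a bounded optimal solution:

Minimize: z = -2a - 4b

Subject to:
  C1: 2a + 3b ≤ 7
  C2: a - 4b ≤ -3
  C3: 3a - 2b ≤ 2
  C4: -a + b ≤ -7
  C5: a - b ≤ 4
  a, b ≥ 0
C5 requires a - b ≤ 4, while C4 (-a + b ≤ -7) is equivalent to a - b ≥ 7. Together they would need 7 ≤ a - b ≤ 4, which is impossible since 7 > 4. No point satisfies all constraints.

Infeasible: no point satisfies all constraints simultaneously.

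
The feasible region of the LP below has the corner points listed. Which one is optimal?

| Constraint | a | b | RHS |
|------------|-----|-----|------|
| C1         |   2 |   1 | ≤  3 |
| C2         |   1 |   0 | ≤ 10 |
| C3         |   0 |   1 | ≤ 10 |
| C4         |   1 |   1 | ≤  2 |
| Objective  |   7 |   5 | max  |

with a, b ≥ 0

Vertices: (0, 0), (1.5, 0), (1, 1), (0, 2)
Evaluating z = 7a + 5b at each vertex:
  (0, 0): z = 0
  (1.5, 0): z = 10.5
  (1, 1): z = 12
  (0, 2): z = 10

The largest value is z = 12, attained at (1, 1).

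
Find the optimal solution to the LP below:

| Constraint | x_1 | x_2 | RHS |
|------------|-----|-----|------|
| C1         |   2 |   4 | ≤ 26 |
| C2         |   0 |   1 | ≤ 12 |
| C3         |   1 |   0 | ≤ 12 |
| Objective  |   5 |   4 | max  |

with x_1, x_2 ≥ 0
Each vertex is the intersection of two constraint boundaries that also satisfies all remaining constraints:
  x_1 = 0 and x_2 = 0 → (0, 0)
  x_1 = 12 and x_2 = 0 → (12, 0)
  2x_1 + 4x_2 = 26 and x_1 = 12 → (12, 0.5)
  2x_1 + 4x_2 = 26 and x_1 = 0 → (0, 6.5)

Evaluating z = 5x_1 + 4x_2 at each vertex:
  (0, 0): z = 0
  (12, 0): z = 60
  (12, 0.5): z = 62
  (0, 6.5): z = 26

The maximum is at (12, 0.5) with z = 62.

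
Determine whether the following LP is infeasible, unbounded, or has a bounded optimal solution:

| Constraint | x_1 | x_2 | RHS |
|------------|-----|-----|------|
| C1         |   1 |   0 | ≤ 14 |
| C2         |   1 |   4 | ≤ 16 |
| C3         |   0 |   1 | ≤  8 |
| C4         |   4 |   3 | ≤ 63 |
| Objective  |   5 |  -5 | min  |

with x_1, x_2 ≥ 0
The point (0, 4) satisfies every constraint, so the LP is feasible; the constraints give x_1 ≤ 14 and x_2 ≤ 8, which with x_1, x_2 ≥ 0 keep the feasible region inside a bounded box. A feasible, bounded LP attains a finite optimum at a vertex.

Evaluating z = 5x_1 - 5x_2 at each vertex:
  (0, 0): z = 0
  (14, 0): z = 70
  (14, 0.5): z = 67.5
  (0, 4): z = -20

The LP has an optimal solution: (0, 4) with z = -20.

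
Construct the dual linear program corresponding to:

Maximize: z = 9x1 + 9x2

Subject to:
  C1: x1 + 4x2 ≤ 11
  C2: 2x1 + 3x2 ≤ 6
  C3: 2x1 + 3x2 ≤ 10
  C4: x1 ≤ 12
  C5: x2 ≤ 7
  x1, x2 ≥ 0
Minimize: z = 11y1 + 6y2 + 10y3 + 12y4 + 7y5

Subject to:
  C1: -y1 - 2y2 - 2y3 - y4 ≤ -9
  C2: -4y1 - 3y2 - 3y3 - y5 ≤ -9
  y1, y2, y3, y4, y5 ≥ 0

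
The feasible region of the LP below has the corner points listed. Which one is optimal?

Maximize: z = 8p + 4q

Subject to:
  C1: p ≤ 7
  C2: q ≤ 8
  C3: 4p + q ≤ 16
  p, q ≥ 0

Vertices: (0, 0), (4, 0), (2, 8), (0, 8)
(2, 8) with z = 48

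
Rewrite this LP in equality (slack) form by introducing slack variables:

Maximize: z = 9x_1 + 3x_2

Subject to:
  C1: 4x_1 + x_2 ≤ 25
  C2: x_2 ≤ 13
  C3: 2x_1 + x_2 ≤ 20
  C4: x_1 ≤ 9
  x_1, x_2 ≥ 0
max z = 9x_1 + 3x_2

s.t.
  4x_1 + x_2 + s1 = 25
  x_2 + s2 = 13
  2x_1 + x_2 + s3 = 20
  x_1 + s4 = 9
  x_1, x_2, s1, s2, s3, s4 ≥ 0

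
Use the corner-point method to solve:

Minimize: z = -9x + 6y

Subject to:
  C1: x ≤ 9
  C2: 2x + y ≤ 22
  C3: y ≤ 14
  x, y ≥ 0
x = 9, y = 0, z = -81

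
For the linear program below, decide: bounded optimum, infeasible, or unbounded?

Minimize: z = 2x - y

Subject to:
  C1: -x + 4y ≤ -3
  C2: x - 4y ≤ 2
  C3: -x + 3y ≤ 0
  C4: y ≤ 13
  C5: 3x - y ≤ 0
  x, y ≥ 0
C2 requires x - 4y ≤ 2, while C1 (-x + 4y ≤ -3) is equivalent to x - 4y ≥ 3. Together they would need 3 ≤ x - 4y ≤ 2, which is impossible since 3 > 2. No point satisfies all constraints.

The feasible region is empty; the LP is infeasible.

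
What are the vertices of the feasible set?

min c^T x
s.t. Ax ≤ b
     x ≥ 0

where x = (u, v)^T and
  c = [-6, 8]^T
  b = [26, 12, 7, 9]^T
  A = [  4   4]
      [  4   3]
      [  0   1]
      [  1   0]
Each vertex is the intersection of two constraint boundaries that also satisfies all remaining constraints:
  u = 0 and v = 0 → (0, 0)
  4u + 3v = 12 and v = 0 → (3, 0)
  4u + 3v = 12 and u = 0 → (0, 4)

Vertices: (0, 0), (3, 0), (0, 4)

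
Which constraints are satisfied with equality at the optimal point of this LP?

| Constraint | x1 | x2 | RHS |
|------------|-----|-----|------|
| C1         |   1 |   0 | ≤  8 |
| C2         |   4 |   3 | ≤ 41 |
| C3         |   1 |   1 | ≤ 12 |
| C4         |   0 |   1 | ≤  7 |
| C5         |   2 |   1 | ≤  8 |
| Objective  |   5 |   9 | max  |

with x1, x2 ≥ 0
Optimal: x1 = 0.5, x2 = 7
Slack at optimum:
  C1: slack = 7.5
  C2: slack = 18
  C3: slack = 4.5
  C4: slack = 0 (binding)
  C5: slack = 0 (binding)
  x1 ≥ 0: x1 = 0.5
  x2 ≥ 0: x2 = 7
Binding constraints: C4, C5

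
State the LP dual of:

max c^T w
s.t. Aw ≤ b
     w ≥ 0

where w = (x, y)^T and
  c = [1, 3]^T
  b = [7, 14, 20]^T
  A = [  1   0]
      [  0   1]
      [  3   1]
Minimize: z = 7y1 + 14y2 + 20y3

Subject to:
  C1: -y1 - 3y3 ≤ -1
  C2: -y2 - y3 ≤ -3
  y1, y2, y3 ≥ 0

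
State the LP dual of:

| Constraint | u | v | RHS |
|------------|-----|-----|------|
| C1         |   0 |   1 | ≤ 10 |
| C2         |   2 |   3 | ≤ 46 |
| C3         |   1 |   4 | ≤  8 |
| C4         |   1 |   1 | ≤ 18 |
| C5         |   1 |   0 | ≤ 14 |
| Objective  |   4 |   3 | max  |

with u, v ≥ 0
Minimize: z = 10y1 + 46y2 + 8y3 + 18y4 + 14y5

Subject to:
  C1: -2y2 - y3 - y4 - y5 ≤ -4
  C2: -y1 - 3y2 - 4y3 - y4 ≤ -3
  y1, y2, y3, y4, y5 ≥ 0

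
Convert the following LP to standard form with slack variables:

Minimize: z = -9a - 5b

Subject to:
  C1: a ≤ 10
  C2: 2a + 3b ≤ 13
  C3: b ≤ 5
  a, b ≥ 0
min z = -9a - 5b

s.t.
  a + s1 = 10
  2a + 3b + s2 = 13
  b + s3 = 5
  a, b, s1, s2, s3 ≥ 0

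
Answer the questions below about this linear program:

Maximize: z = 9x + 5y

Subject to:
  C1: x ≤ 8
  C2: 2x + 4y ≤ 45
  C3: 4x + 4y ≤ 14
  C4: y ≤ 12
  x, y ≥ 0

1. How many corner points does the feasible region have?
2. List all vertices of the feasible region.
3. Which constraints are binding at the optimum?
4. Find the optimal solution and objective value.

1. 3
2. (0, 0), (3.5, 0), (0, 3.5)
3. C3, y ≥ 0
4. x = 3.5, y = 0, z = 31.5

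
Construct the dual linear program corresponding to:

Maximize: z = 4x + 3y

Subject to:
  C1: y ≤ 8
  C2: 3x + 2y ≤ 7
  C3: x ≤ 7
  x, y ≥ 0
Minimize: z = 8y1 + 7y2 + 7y3

Subject to:
  C1: -3y2 - y3 ≤ -4
  C2: -y1 - 2y2 ≤ -3
  y1, y2, y3 ≥ 0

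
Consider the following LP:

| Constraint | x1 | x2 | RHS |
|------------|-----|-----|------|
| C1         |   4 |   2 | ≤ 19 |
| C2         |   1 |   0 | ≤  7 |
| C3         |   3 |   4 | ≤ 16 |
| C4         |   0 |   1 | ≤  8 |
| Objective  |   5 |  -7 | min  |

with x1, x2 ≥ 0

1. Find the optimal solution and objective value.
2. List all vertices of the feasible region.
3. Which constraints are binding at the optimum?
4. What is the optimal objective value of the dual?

1. x1 = 0, x2 = 4, z = -28
2. (0, 0), (4.75, 0), (4.4, 0.7), (0, 4)
3. C3, x1 ≥ 0
4. -28 (by strong duality, equal to the primal optimum)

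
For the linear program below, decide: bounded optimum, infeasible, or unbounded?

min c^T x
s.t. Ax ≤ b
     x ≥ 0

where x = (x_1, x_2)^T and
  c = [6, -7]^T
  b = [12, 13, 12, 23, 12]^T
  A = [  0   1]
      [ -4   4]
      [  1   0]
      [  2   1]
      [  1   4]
The point (0, 3) satisfies every constraint, so the LP is feasible; the constraints give x_1 ≤ 12 and x_2 ≤ 12, which with x_1, x_2 ≥ 0 keep the feasible region inside a bounded box. A feasible, bounded LP attains a finite optimum at a vertex.

Evaluating z = 6x_1 - 7x_2 at each vertex:
  (0, 0): z = 0
  (11.5, 0): z = 69
  (11.43, 0.1429): z = 67.57
  (0, 3): z = -21

Feasible with finite optimum z* = -21 at (0, 3).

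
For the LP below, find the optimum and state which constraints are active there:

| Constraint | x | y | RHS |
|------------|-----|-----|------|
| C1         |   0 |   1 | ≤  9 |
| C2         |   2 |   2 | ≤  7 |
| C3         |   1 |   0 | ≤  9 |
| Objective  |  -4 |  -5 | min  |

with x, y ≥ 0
Optimal: x = 0, y = 3.5
Binding: C2, x ≥ 0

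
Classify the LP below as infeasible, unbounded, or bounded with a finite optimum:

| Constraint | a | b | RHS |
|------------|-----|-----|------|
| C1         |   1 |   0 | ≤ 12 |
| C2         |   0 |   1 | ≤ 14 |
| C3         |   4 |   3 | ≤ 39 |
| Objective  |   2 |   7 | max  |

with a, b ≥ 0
The point (0, 13) satisfies every constraint, so the LP is feasible; the constraints give a ≤ 12 and b ≤ 14, which with a, b ≥ 0 keep the feasible region inside a bounded box. A feasible, bounded LP attains a finite optimum at a vertex.

Feasible with finite optimum z* = 91 at (0, 13).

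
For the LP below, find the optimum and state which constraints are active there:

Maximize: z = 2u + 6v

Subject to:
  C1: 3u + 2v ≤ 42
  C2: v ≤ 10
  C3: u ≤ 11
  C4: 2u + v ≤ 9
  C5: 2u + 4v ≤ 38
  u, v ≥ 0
Optimal: u = 0, v = 9
Binding: C4, u ≥ 0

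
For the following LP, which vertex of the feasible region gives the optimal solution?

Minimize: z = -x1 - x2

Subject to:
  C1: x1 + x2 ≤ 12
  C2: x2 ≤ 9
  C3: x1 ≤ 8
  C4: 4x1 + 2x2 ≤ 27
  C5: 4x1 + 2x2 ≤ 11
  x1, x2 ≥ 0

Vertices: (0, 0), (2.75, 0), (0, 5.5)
Evaluating z = -x1 - x2 at each vertex:
  (0, 0): z = 0
  (2.75, 0): z = -2.75
  (0, 5.5): z = -5.5

The smallest value is z = -5.5, attained at (0, 5.5).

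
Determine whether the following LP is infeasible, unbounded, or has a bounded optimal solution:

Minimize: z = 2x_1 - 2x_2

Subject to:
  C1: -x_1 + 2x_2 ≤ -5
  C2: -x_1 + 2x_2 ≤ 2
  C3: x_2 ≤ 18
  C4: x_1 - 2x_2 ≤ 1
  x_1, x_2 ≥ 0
C4 requires x_1 - 2x_2 ≤ 1, while C1 (-x_1 + 2x_2 ≤ -5) is equivalent to x_1 - 2x_2 ≥ 5. Together they would need 5 ≤ x_1 - 2x_2 ≤ 1, which is impossible since 5 > 1. No point satisfies all constraints.

Infeasible: no point satisfies all constraints simultaneously.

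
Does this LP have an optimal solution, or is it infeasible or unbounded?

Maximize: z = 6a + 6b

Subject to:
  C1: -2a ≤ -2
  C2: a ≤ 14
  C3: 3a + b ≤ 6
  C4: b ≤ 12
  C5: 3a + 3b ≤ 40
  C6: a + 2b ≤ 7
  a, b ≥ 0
The point (1, 3) satisfies every constraint, so the LP is feasible; the constraints give a ≤ 14 and b ≤ 12, which with a, b ≥ 0 keep the feasible region inside a bounded box. A feasible, bounded LP attains a finite optimum at a vertex.

Evaluating z = 6a + 6b at each vertex:
  (1, 0): z = 6
  (2, 0): z = 12
  (1, 3): z = 24

Feasible with finite optimum z* = 24 at (1, 3).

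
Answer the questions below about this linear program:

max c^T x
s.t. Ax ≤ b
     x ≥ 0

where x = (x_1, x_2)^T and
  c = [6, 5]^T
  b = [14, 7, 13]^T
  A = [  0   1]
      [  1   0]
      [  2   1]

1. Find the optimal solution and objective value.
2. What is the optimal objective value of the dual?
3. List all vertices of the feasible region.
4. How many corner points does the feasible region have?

1. x_1 = 0, x_2 = 13, z = 65
2. 65 (by strong duality, equal to the primal optimum)
3. (0, 0), (6.5, 0), (0, 13)
4. 3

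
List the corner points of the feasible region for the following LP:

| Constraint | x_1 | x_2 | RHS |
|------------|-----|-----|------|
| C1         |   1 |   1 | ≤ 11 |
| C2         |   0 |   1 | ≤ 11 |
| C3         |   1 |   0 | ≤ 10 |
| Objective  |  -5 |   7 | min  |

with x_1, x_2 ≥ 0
Each vertex is the intersection of two constraint boundaries that also satisfies all remaining constraints:
  x_1 = 0 and x_2 = 0 → (0, 0)
  x_1 = 10 and x_2 = 0 → (10, 0)
  x_1 + x_2 = 11 and x_1 = 10 → (10, 1)
  x_1 + x_2 = 11 and x_2 = 11 → (0, 11)

Vertices: (0, 0), (10, 0), (10, 1), (0, 11)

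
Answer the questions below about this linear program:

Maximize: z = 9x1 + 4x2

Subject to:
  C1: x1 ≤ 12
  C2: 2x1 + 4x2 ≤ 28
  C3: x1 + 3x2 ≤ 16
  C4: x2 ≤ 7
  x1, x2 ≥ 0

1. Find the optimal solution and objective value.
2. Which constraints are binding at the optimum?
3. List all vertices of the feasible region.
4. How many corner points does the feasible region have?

1. x1 = 12, x2 = 1, z = 112
2. C1, C2
3. (0, 0), (12, 0), (12, 1), (10, 2), (0, 5.333)
4. 5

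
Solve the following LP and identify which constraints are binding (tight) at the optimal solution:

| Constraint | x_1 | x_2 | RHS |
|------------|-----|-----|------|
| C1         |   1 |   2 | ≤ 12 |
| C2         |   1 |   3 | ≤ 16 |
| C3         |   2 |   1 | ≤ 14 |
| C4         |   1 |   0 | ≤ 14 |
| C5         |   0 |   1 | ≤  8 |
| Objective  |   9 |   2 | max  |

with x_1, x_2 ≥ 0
Optimal: x_1 = 7, x_2 = 0
Slack at optimum:
  C1: slack = 5
  C2: slack = 9
  C3: slack = 0 (binding)
  C4: slack = 7
  C5: slack = 8
  x_1 ≥ 0: x_1 = 7
  x_2 ≥ 0: x_2 = 0 (binding)
Binding constraints: C3, x_2 ≥ 0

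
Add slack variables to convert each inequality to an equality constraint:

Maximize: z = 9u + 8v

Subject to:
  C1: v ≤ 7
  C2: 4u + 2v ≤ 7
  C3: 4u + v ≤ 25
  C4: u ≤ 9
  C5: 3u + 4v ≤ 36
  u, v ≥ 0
max z = 9u + 8v

s.t.
  v + s1 = 7
  4u + 2v + s2 = 7
  4u + v + s3 = 25
  u + s4 = 9
  3u + 4v + s5 = 36
  u, v, s1, s2, s3, s4, s5 ≥ 0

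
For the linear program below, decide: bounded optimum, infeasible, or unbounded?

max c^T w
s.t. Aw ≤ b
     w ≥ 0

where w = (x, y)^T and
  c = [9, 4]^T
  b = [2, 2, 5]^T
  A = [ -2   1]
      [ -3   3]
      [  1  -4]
Feasible point: (0, 0) satisfies every constraint, so the LP is feasible.
Direction d = (1, 1): for each constraint row a, a·d ≤ 0 —
  (-2)(1) + (1)(1) = -1 ≤ 0
  (-3)(1) + (3)(1) = 0 ≤ 0
  (1)(1) + (-4)(1) = -3 ≤ 0
and d ≥ 0, so (0, 0) + t·d stays feasible for every t ≥ 0. Along this ray z = 9x + 4y changes by 13 per unit t, so z → +∞.

The LP is unbounded; z can be made arbitrarily large.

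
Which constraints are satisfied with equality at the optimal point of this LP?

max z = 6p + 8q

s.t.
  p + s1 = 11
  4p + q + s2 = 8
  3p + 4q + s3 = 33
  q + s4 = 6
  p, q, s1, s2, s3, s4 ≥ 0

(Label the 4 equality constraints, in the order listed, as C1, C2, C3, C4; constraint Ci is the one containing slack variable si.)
Optimal: p = 0.5, q = 6
Slack at optimum:
  C1: slack = 10.5
  C2: slack = 0 (binding)
  C3: slack = 7.5
  C4: slack = 0 (binding)
  p ≥ 0: p = 0.5
  q ≥ 0: q = 6
Binding constraints: C2, C4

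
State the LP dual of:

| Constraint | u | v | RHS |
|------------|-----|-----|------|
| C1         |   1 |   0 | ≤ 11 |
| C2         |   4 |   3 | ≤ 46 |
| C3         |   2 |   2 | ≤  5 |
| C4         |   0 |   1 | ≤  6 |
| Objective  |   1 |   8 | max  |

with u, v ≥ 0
Minimize: z = 11y1 + 46y2 + 5y3 + 6y4

Subject to:
  C1: -y1 - 4y2 - 2y3 ≤ -1
  C2: -3y2 - 2y3 - y4 ≤ -8
  y1, y2, y3, y4 ≥ 0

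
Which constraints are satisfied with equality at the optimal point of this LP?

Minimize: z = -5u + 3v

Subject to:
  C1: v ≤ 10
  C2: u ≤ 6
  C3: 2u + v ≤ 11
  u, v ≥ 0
Optimal: u = 5.5, v = 0
Slack at optimum:
  C1: slack = 10
  C2: slack = 0.5
  C3: slack = 0 (binding)
  u ≥ 0: u = 5.5
  v ≥ 0: v = 0 (binding)
Binding constraints: C3, v ≥ 0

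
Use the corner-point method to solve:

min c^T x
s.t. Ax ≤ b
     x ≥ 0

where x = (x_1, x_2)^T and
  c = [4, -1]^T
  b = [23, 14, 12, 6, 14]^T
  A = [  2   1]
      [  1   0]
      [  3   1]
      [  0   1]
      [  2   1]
Each vertex is the intersection of two constraint boundaries that also satisfies all remaining constraints:
  x_1 = 0 and x_2 = 0 → (0, 0)
  3x_1 + x_2 = 12 and x_2 = 0 → (4, 0)
  3x_1 + x_2 = 12 and x_2 = 6 → (2, 6)
  x_2 = 6 and x_1 = 0 → (0, 6)

Evaluating z = 4x_1 - x_2 at each vertex:
  (0, 0): z = 0
  (4, 0): z = 16
  (2, 6): z = 2
  (0, 6): z = -6

The minimum is at (0, 6) with z = -6.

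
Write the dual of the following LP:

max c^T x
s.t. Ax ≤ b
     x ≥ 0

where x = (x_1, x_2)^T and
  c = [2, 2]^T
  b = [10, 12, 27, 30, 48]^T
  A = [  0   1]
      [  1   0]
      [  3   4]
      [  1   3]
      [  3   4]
Minimize: z = 10y1 + 12y2 + 27y3 + 30y4 + 48y5

Subject to:
  C1: -y2 - 3y3 - y4 - 3y5 ≤ -2
  C2: -y1 - 4y3 - 3y4 - 4y5 ≤ -2
  y1, y2, y3, y4, y5 ≥ 0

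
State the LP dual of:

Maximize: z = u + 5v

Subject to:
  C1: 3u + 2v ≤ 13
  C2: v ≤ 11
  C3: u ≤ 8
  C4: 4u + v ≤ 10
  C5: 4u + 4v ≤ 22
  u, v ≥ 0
Minimize: z = 13y1 + 11y2 + 8y3 + 10y4 + 22y5

Subject to:
  C1: -3y1 - y3 - 4y4 - 4y5 ≤ -1
  C2: -2y1 - y2 - y4 - 4y5 ≤ -5
  y1, y2, y3, y4, y5 ≥ 0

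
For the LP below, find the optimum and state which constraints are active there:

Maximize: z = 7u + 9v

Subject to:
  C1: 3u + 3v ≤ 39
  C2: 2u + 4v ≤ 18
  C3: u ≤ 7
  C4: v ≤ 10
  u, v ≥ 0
Optimal: u = 7, v = 1
Slack at optimum:
  C1: slack = 15
  C2: slack = 0 (binding)
  C3: slack = 0 (binding)
  C4: slack = 9
  u ≥ 0: u = 7
  v ≥ 0: v = 1
Binding constraints: C2, C3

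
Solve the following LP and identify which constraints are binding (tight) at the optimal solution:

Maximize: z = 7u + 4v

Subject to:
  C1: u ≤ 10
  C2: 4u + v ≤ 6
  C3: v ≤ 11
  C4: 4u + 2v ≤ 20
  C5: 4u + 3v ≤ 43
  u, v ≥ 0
Optimal: u = 0, v = 6
Slack at optimum:
  C1: slack = 10
  C2: slack = 0 (binding)
  C3: slack = 5
  C4: slack = 8
  C5: slack = 25
  u ≥ 0: u = 0 (binding)
  v ≥ 0: v = 6
Binding constraints: C2, u ≥ 0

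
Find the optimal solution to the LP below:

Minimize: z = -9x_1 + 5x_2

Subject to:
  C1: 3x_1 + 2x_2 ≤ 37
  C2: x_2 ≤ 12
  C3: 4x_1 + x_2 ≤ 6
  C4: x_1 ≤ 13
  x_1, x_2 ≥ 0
x_1 = 1.5, x_2 = 0, z = -13.5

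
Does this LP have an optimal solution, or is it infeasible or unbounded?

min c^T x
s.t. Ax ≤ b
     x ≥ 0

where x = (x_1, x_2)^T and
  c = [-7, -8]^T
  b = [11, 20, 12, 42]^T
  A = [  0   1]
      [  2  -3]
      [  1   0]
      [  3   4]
The point (12, 1.5) satisfies every constraint, so the LP is feasible; the constraints give x_1 ≤ 12 and x_2 ≤ 11, which with x_1, x_2 ≥ 0 keep the feasible region inside a bounded box. A feasible, bounded LP attains a finite optimum at a vertex.

Evaluating z = -7x_1 - 8x_2 at each vertex:
  (0, 0): z = 0
  (10, 0): z = -70
  (12, 1.333): z = -94.67
  (12, 1.5): z = -96
  (0, 10.5): z = -84

Feasible with finite optimum z* = -96 at (12, 1.5).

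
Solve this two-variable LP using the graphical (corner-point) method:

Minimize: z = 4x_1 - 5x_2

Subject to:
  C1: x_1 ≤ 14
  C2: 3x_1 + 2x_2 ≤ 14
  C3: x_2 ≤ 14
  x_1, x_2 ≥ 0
Each vertex is the intersection of two constraint boundaries that also satisfies all remaining constraints:
  x_1 = 0 and x_2 = 0 → (0, 0)
  3x_1 + 2x_2 = 14 and x_2 = 0 → (4.667, 0)
  3x_1 + 2x_2 = 14 and x_1 = 0 → (0, 7)

Evaluating z = 4x_1 - 5x_2 at each vertex:
  (0, 0): z = 0
  (4.667, 0): z = 18.67
  (0, 7): z = -35

The minimum is at (0, 7) with z = -35.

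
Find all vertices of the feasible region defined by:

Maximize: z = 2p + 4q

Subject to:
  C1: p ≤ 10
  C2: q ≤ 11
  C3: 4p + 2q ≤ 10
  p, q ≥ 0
Each vertex is the intersection of two constraint boundaries that also satisfies all remaining constraints:
  p = 0 and q = 0 → (0, 0)
  4p + 2q = 10 and q = 0 → (2.5, 0)
  4p + 2q = 10 and p = 0 → (0, 5)

Vertices: (0, 0), (2.5, 0), (0, 5)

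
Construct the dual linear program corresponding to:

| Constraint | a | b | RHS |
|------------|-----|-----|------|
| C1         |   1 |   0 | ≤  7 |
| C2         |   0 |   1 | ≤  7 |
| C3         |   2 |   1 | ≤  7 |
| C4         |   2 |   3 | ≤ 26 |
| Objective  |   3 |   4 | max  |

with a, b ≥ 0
Minimize: z = 7y1 + 7y2 + 7y3 + 26y4

Subject to:
  C1: -y1 - 2y3 - 2y4 ≤ -3
  C2: -y2 - y3 - 3y4 ≤ -4
  y1, y2, y3, y4 ≥ 0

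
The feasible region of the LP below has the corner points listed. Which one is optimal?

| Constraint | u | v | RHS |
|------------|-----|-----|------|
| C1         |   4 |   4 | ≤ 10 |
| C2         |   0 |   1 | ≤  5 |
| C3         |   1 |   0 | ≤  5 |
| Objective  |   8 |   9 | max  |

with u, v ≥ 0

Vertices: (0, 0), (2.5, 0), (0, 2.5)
Evaluating z = 8u + 9v at each vertex:
  (0, 0): z = 0
  (2.5, 0): z = 20
  (0, 2.5): z = 22.5

The largest value is z = 22.5, attained at (0, 2.5).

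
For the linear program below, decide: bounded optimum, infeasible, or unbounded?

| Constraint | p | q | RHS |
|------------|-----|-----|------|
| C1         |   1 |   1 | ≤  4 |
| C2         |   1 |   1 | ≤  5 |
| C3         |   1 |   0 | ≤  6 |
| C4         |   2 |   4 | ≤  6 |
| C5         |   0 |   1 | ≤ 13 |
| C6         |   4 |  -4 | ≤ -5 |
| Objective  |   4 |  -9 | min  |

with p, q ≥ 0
The point (0, 1.5) satisfies every constraint, so the LP is feasible; the constraints give p ≤ 6 and q ≤ 13, which with p, q ≥ 0 keep the feasible region inside a bounded box. A feasible, bounded LP attains a finite optimum at a vertex.

Evaluating z = 4p - 9q at each vertex:
  (0, 1.25): z = -11.25
  (0.1667, 1.417): z = -12.08
  (0, 1.5): z = -13.5

Bounded optimum: z* = -13.5 at (0, 1.5).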